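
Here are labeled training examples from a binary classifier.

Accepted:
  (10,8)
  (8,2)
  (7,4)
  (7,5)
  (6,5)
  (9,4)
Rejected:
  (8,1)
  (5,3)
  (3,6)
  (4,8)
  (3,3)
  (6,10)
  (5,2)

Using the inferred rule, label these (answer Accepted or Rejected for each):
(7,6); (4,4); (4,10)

Accepted, Rejected, Rejected

The simplest hypothesis consistent with all the labels is: first > second AND sum ≥ 10.
(7,6): 7 > 6, 7+6 = 13, qualifies → Accepted.
(4,4): 4 = 4, 4+4 = 8, doesn't match → Rejected.
(4,10): 4 < 10, 4+10 = 14, doesn't match → Rejected.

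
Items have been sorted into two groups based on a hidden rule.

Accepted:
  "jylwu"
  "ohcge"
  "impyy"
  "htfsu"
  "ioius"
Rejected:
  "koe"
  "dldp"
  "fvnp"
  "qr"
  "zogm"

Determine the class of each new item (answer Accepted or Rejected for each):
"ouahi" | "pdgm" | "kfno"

Rule: length 5. This holds for each 'Accepted' example and fails for each 'Rejected' one.
Accepted: "ouahi", since length 5.
Rejected: "pdgm", since length 4.
Rejected: "kfno", since length 4.

Accepted, Rejected, Rejected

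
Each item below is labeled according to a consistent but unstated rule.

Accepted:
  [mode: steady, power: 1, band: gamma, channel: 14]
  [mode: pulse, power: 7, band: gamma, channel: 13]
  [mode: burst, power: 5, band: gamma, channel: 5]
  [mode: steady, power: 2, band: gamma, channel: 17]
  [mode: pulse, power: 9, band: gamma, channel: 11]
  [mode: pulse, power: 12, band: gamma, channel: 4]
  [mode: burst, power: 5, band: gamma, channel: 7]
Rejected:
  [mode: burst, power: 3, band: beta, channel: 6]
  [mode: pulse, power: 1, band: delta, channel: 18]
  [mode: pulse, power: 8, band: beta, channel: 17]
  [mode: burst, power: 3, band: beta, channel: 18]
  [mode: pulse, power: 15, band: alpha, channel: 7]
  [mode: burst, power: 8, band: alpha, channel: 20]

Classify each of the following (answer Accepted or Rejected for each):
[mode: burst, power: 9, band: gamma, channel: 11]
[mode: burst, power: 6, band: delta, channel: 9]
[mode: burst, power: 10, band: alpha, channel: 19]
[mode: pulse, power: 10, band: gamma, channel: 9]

Accepted, Rejected, Rejected, Accepted

The pattern is that an item is 'Accepted' exactly when: band is gamma.
[mode: burst, power: 9, band: gamma, channel: 11] → band is gamma → Accepted.
[mode: burst, power: 6, band: delta, channel: 9] → band is delta → Rejected.
[mode: burst, power: 10, band: alpha, channel: 19] → band is alpha → Rejected.
[mode: pulse, power: 10, band: gamma, channel: 9] → band is gamma → Accepted.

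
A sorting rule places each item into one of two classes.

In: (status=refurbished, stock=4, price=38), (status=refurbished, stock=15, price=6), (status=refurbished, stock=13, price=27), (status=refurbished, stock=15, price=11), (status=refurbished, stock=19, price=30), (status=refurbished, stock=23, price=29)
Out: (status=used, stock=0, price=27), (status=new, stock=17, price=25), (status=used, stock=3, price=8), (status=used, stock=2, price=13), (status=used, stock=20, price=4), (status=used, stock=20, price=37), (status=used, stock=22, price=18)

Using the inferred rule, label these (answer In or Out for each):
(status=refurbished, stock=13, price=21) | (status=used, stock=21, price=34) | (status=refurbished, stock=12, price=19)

In, Out, In

Rule: status is refurbished. This holds for each 'In' example and fails for each 'Out' one.
(status=refurbished, stock=13, price=21) — status is refurbished, hence In. (status=used, stock=21, price=34) — status is used, hence Out. (status=refurbished, stock=12, price=19) — status is refurbished, hence In.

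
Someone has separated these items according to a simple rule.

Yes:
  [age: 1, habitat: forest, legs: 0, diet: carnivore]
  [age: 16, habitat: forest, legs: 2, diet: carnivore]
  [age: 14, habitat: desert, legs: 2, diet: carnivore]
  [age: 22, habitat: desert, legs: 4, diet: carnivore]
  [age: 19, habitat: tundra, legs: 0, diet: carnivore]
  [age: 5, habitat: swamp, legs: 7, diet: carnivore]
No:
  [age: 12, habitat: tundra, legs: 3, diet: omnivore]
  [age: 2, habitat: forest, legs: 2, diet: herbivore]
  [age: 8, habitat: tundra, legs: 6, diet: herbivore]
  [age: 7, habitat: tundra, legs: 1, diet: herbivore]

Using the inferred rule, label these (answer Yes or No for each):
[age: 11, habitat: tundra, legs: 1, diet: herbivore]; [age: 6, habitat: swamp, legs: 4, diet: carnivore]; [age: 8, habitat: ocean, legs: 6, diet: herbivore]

Every 'Yes' example satisfies: diet is carnivore. None of the 'No' examples do.

No, Yes, No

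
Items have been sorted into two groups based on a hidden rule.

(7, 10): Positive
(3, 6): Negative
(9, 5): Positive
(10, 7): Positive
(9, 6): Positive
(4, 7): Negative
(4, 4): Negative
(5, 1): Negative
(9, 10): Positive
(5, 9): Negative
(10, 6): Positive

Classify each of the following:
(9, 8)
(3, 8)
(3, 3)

Positive, Negative, Negative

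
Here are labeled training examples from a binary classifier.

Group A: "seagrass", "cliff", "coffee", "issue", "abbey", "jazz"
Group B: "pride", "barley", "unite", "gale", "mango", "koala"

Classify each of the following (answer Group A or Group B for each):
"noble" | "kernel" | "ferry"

The common property of the 'Group A' items is: has a double letter. No 'Group B' item has it.
"noble" — no doubled letter, hence Group B. "kernel" — no doubled letter, hence Group B. "ferry" — 'rr' doubled, hence Group A.

Group B, Group B, Group A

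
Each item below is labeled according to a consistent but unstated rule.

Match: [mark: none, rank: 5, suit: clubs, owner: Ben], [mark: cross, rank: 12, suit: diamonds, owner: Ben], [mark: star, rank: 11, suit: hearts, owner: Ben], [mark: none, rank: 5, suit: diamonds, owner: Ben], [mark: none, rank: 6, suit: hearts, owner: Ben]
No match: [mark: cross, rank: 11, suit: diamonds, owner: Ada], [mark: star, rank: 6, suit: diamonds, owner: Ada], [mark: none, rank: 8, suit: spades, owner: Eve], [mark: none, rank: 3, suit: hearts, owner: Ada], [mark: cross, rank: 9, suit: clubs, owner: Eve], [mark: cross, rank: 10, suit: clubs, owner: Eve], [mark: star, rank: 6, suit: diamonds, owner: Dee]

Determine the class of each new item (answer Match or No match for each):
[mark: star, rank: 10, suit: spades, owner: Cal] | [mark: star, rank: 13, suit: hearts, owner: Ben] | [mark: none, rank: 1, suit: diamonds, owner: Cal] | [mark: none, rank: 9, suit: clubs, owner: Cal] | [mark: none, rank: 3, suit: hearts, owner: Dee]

Checking candidate rules against both groups, what survives is: owner is Ben.

No match, Match, No match, No match, No match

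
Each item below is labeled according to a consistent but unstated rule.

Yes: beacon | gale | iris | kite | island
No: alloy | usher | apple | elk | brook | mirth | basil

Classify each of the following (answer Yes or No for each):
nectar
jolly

A rule that fits every label: even length — true of each 'Yes' example, false of each 'No' one.
Yes: nectar, since length 6. No: jolly, since length 5.

Yes, No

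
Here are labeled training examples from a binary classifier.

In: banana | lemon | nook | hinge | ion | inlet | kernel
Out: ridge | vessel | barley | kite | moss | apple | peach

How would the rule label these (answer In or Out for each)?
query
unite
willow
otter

Out, In, Out, Out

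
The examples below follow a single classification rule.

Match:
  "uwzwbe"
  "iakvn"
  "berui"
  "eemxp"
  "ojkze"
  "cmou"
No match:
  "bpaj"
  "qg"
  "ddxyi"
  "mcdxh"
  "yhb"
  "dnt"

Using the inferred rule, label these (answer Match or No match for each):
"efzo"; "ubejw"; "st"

Rule: has ≥ 2 vowels. This holds for each 'Match' example and fails for each 'No match' one.
"efzo" → 2 vowels → Match. "ubejw" → 2 vowels → Match. "st" → 0 vowels → No match.

Match, Match, No match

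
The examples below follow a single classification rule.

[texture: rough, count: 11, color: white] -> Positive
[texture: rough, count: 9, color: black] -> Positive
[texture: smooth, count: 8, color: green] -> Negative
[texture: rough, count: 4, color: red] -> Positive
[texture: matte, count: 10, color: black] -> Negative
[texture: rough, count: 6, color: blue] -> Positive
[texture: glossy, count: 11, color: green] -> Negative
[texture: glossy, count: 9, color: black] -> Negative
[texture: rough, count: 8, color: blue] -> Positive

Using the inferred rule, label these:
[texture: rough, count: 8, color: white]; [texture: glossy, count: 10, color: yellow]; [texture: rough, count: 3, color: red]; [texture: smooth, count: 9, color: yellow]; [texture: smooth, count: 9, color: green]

Positive, Negative, Positive, Negative, Negative

The classifier is using: texture is rough.
Positive: [texture: rough, count: 8, color: white], since texture is rough. Negative: [texture: glossy, count: 10, color: yellow], since texture is glossy. Positive: [texture: rough, count: 3, color: red], since texture is rough. Negative: [texture: smooth, count: 9, color: yellow], since texture is smooth. Negative: [texture: smooth, count: 9, color: green], since texture is smooth.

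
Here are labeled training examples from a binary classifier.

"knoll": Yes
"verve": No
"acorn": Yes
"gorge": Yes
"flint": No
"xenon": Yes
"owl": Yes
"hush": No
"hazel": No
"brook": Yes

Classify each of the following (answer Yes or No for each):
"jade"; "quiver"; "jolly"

No, No, Yes

The pattern is that an item is 'Yes' exactly when: contains 'o'.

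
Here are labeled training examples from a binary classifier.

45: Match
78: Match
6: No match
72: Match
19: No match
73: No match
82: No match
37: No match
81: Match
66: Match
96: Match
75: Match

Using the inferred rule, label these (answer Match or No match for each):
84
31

The simplest hypothesis consistent with all the labels is: multiple of 3 AND at least 19.
84 → 84 = 3·28, 84 ≥ 19 → Match. 31 → 31 = 3·10 + 1, 31 ≥ 19 → No match.

Match, No match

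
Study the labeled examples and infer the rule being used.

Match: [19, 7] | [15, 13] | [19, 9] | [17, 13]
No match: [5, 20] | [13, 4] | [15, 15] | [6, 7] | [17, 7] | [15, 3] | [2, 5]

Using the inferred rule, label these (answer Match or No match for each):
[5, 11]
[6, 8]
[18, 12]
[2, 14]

No match, No match, Match, No match

Rule: first > second AND sum ≥ 25. This holds for each 'Match' example and fails for each 'No match' one.
[5, 11] — 5 < 11, 5+11 = 16, hence No match.
[6, 8] — 6 < 8, 6+8 = 14, hence No match.
[18, 12] — 18 > 12, 18+12 = 30, hence Match.
[2, 14] — 2 < 14, 2+14 = 16, hence No match.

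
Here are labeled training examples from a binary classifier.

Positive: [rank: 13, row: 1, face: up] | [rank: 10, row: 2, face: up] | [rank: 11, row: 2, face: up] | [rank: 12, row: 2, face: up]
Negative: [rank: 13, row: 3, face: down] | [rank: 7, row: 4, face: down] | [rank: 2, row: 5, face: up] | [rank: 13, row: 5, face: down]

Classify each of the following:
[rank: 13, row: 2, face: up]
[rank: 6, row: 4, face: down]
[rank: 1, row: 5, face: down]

Positive, Negative, Negative

The distinguishing property — row ≤ 2 — holds for all the 'Positive' cases and none of the 'Negative' cases.
Positive: [rank: 13, row: 2, face: up], since row = 2.
Negative: [rank: 6, row: 4, face: down], since row = 4.
Negative: [rank: 1, row: 5, face: down], since row = 5.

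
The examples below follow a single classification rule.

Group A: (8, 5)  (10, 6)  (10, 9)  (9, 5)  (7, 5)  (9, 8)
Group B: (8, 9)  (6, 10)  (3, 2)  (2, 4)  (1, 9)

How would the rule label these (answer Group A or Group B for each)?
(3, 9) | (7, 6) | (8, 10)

The rule appears to be: first > second AND sum ≥ 6.
(3, 9): 3 < 9, 3+9 = 12, doesn't qualify → Group B. (7, 6): 7 > 6, 7+6 = 13, matches → Group A. (8, 10): 8 < 10, 8+10 = 18, doesn't qualify → Group B.

Group B, Group A, Group B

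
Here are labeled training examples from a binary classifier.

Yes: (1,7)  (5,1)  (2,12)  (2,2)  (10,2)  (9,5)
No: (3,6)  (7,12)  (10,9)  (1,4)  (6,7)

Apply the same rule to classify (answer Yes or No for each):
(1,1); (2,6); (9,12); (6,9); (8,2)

Yes, Yes, No, No, Yes

The distinguishing property — sum is even — holds for all the 'Yes' cases and none of the 'No' cases.
(1,1): 1+1 = 2, checks out → Yes. (2,6): 2+6 = 8, checks out → Yes. (9,12): 9+12 = 21, does not fit → No. (6,9): 6+9 = 15, does not fit → No. (8,2): 8+2 = 10, checks out → Yes.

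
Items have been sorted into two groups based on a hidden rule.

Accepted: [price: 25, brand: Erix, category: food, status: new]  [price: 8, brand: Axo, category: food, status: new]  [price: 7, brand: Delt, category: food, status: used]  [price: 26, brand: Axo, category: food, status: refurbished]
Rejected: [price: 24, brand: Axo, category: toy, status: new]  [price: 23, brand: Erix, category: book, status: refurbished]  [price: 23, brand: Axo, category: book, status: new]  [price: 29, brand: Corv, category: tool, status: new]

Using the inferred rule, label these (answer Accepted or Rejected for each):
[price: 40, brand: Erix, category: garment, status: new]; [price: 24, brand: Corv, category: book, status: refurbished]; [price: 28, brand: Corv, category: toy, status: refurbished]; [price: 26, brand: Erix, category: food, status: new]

Rejected, Rejected, Rejected, Accepted

Looking at the examples, the only property every 'Accepted' case has and every 'Rejected' case lacks is: category is food.
[price: 40, brand: Erix, category: garment, status: new]: category is garment, fails the rule → Rejected.
[price: 24, brand: Corv, category: book, status: refurbished]: category is book, fails the rule → Rejected.
[price: 28, brand: Corv, category: toy, status: refurbished]: category is toy, fails the rule → Rejected.
[price: 26, brand: Erix, category: food, status: new]: category is food, satisfies this → Accepted.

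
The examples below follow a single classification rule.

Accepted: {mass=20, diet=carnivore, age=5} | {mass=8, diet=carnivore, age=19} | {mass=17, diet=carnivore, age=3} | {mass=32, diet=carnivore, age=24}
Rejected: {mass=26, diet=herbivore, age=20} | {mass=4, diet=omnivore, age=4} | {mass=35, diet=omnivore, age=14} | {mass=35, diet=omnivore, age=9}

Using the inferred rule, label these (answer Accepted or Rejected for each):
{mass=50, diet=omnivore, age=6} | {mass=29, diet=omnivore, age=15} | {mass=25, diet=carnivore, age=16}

The rule appears to be: diet is carnivore.
{mass=50, diet=omnivore, age=6} → diet is omnivore → Rejected.
{mass=29, diet=omnivore, age=15} → diet is omnivore → Rejected.
{mass=25, diet=carnivore, age=16} → diet is carnivore → Accepted.

Rejected, Rejected, Accepted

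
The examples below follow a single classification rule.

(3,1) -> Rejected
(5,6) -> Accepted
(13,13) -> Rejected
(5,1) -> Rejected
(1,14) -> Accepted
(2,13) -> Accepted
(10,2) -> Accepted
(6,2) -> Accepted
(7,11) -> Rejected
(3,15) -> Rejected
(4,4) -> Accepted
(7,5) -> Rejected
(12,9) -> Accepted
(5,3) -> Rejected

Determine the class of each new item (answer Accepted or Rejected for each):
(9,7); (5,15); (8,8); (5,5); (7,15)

Every 'Accepted' example satisfies: product is even. None of the 'Rejected' examples do.

Rejected, Rejected, Accepted, Rejected, Rejected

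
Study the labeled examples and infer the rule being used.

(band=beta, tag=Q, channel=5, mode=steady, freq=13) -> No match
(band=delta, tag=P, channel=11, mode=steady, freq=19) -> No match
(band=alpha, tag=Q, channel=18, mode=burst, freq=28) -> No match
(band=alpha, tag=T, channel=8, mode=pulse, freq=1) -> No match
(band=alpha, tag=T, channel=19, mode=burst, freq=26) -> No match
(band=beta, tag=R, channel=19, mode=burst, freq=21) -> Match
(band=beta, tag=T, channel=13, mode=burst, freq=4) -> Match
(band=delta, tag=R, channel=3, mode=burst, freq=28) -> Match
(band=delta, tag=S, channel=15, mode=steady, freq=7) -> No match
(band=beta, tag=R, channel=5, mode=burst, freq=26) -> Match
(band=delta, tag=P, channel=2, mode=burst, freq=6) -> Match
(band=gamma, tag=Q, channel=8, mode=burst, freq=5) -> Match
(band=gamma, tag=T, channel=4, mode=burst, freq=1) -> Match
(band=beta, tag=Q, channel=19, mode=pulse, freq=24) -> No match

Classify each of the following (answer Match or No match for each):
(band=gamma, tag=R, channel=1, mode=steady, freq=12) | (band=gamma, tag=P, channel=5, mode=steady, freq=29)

No match, No match

One predicate separates the groups cleanly: mode is burst AND band is not alpha.
No match: (band=gamma, tag=R, channel=1, mode=steady, freq=12), since mode is steady, band is gamma. No match: (band=gamma, tag=P, channel=5, mode=steady, freq=29), since mode is steady, band is gamma.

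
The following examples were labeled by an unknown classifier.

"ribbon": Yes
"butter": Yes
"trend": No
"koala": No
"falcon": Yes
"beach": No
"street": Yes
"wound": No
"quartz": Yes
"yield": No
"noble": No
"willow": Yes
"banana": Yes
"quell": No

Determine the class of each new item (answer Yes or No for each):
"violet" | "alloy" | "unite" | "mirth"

Yes, No, No, No

One predicate separates the groups cleanly: even length.
"violet": length 6 — has this property, so Yes.
"alloy": length 5 — fails the rule, so No.
"unite": length 5 — fails the rule, so No.
"mirth": length 5 — fails the rule, so No.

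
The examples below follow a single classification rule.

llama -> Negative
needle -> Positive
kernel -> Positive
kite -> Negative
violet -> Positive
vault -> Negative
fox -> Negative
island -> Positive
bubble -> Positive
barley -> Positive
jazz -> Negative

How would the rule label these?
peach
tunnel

The rule appears to be: length 6.
peach: Negative (length 5). tunnel: Positive (length 6).

Negative, Positive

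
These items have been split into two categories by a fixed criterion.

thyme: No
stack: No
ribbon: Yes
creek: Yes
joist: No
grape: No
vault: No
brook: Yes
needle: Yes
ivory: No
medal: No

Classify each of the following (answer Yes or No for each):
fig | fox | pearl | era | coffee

No, No, No, No, Yes

Rule: has a double letter. This holds for each 'Yes' example and fails for each 'No' one.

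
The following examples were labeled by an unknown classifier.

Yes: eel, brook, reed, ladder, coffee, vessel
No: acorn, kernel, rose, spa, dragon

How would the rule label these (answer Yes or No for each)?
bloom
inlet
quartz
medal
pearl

Yes, No, No, No, No

The simplest hypothesis consistent with all the labels is: has a double letter.
bloom: 'oo' doubled — matches, so Yes. inlet: no doubled letter — does not satisfy this, so No. quartz: no doubled letter — does not satisfy this, so No. medal: no doubled letter — does not satisfy this, so No. pearl: no doubled letter — does not satisfy this, so No.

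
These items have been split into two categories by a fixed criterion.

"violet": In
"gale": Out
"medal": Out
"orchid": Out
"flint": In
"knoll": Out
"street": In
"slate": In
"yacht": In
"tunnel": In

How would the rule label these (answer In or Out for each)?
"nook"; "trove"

Out, In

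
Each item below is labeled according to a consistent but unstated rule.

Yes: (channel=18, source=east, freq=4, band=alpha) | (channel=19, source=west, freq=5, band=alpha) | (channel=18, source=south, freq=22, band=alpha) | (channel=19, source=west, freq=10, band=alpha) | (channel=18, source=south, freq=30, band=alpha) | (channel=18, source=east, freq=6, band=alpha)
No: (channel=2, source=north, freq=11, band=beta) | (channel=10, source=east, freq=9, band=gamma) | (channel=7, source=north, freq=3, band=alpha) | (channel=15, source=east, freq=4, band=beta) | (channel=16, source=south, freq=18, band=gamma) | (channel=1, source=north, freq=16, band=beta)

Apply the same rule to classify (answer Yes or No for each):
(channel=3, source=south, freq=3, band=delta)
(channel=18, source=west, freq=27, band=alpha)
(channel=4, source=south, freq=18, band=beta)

One predicate separates the groups cleanly: channel ≥ 18.

No, Yes, No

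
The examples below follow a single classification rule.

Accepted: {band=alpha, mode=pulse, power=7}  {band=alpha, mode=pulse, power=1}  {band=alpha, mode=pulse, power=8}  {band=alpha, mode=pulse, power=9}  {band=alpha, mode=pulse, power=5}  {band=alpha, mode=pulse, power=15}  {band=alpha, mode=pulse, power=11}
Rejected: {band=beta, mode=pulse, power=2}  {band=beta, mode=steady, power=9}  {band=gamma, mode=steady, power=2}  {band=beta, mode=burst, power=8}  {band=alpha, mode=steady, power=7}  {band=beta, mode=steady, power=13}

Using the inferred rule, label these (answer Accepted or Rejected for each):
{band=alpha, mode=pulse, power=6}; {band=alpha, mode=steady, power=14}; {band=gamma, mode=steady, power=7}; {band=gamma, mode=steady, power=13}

Accepted, Rejected, Rejected, Rejected

Every 'Accepted' example satisfies: band is alpha AND mode is pulse. None of the 'Rejected' examples do.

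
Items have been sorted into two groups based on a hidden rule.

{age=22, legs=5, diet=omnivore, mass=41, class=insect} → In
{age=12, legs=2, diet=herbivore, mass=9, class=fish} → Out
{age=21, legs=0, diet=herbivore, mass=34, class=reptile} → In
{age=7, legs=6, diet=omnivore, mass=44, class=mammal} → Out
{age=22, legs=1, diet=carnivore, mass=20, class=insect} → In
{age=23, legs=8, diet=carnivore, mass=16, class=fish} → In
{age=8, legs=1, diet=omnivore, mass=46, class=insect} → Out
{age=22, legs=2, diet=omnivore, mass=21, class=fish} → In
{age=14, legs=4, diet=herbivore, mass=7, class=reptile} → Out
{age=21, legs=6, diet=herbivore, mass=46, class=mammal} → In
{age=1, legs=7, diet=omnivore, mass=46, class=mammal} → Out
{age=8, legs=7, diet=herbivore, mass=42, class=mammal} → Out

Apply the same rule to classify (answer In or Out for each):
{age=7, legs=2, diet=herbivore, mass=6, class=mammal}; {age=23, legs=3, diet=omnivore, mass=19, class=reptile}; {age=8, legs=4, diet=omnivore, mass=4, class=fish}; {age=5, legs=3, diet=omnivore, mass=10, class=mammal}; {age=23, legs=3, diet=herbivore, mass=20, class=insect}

The pattern is that an item is 'In' exactly when: age ≥ 21.

Out, In, Out, Out, In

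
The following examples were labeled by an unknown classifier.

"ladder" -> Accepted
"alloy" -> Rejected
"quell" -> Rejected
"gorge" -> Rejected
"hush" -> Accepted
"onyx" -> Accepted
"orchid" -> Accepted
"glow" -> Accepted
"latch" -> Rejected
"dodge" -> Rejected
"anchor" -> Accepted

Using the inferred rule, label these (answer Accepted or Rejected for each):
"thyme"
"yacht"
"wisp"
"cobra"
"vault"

Rejected, Rejected, Accepted, Rejected, Rejected

The simplest hypothesis consistent with all the labels is: even length.
"thyme" — length 5, hence Rejected.
"yacht" — length 5, hence Rejected.
"wisp" — length 4, hence Accepted.
"cobra" — length 5, hence Rejected.
"vault" — length 5, hence Rejected.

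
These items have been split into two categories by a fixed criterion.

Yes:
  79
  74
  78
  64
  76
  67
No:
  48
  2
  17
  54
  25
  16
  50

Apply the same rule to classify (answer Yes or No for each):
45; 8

The distinguishing property — at least 64 — holds for all the 'Yes' cases and none of the 'No' cases.
45 — 45 < 64, hence No. 8 — 8 < 64, hence No.

No, No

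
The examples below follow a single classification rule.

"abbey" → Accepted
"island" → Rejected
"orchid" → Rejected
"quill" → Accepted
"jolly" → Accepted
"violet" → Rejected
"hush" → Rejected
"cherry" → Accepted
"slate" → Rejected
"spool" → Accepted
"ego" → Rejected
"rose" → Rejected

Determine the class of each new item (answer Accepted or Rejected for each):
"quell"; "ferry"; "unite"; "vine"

The common property of the 'Accepted' items is: has a double letter. No 'Rejected' item has it.
"quell" → 'll' doubled → Accepted. "ferry" → 'rr' doubled → Accepted. "unite" → no doubled letter → Rejected. "vine" → no doubled letter → Rejected.

Accepted, Accepted, Rejected, Rejected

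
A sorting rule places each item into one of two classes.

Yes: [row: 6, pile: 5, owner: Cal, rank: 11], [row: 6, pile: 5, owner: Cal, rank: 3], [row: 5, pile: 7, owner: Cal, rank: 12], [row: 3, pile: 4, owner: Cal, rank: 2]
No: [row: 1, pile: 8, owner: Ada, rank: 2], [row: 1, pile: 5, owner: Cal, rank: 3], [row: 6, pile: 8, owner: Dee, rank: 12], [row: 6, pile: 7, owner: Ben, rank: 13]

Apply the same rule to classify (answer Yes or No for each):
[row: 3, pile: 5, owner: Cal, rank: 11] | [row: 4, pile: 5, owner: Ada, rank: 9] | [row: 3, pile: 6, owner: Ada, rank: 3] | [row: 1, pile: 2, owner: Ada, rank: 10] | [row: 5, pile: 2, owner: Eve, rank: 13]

Yes, No, No, No, No

The distinguishing property — owner is Cal AND row ≥ 3 — holds for all the 'Yes' cases and none of the 'No' cases.
[row: 3, pile: 5, owner: Cal, rank: 11]: Yes (owner is Cal, row = 3).
[row: 4, pile: 5, owner: Ada, rank: 9]: No (owner is Ada, row = 4).
[row: 3, pile: 6, owner: Ada, rank: 3]: No (owner is Ada, row = 3).
[row: 1, pile: 2, owner: Ada, rank: 10]: No (owner is Ada, row = 1).
[row: 5, pile: 2, owner: Eve, rank: 13]: No (owner is Eve, row = 5).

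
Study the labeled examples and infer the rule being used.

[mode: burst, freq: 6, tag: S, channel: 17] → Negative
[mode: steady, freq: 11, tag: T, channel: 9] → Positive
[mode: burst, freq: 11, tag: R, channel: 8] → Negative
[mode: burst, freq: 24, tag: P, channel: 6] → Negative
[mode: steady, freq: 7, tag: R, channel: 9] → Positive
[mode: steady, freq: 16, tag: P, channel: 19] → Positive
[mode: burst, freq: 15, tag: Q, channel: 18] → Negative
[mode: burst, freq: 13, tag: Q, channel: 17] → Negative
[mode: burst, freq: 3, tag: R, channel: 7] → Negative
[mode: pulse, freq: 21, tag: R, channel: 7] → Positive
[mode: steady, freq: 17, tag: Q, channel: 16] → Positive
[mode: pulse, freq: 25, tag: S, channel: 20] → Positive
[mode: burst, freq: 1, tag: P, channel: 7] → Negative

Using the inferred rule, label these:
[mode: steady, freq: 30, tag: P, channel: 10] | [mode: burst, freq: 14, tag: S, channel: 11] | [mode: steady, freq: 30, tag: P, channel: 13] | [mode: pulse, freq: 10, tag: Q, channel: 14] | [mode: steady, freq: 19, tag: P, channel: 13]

Positive, Negative, Positive, Positive, Positive

A rule that fits every label: mode is not burst — true of each 'Positive' example, false of each 'Negative' one.
[mode: steady, freq: 30, tag: P, channel: 10] → mode is steady → Positive.
[mode: burst, freq: 14, tag: S, channel: 11] → mode is burst → Negative.
[mode: steady, freq: 30, tag: P, channel: 13] → mode is steady → Positive.
[mode: pulse, freq: 10, tag: Q, channel: 14] → mode is pulse → Positive.
[mode: steady, freq: 19, tag: P, channel: 13] → mode is steady → Positive.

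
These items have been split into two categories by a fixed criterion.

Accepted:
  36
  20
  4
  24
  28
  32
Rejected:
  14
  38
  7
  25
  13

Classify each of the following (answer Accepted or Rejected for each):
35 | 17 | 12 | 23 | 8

'Accepted' ⟺ multiple of 4.
35: 35 = 4·8 + 3 — does not satisfy this, so Rejected.
17: 17 = 4·4 + 1 — does not satisfy this, so Rejected.
12: 12 = 4·3 — fits, so Accepted.
23: 23 = 4·5 + 3 — does not satisfy this, so Rejected.
8: 8 = 4·2 — fits, so Accepted.

Rejected, Rejected, Accepted, Rejected, Accepted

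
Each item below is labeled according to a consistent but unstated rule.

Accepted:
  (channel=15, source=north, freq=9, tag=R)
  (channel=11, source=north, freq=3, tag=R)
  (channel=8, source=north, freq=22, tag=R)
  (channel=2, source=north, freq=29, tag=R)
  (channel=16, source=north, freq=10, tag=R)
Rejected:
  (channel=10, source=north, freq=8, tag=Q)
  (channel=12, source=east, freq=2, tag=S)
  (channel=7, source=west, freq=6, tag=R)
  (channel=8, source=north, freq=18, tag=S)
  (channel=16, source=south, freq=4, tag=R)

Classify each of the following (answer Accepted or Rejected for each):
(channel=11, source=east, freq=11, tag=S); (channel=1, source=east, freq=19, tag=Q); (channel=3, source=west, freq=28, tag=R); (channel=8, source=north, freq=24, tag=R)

Rejected, Rejected, Rejected, Accepted

The pattern is that an item is 'Accepted' exactly when: tag is R AND source is north.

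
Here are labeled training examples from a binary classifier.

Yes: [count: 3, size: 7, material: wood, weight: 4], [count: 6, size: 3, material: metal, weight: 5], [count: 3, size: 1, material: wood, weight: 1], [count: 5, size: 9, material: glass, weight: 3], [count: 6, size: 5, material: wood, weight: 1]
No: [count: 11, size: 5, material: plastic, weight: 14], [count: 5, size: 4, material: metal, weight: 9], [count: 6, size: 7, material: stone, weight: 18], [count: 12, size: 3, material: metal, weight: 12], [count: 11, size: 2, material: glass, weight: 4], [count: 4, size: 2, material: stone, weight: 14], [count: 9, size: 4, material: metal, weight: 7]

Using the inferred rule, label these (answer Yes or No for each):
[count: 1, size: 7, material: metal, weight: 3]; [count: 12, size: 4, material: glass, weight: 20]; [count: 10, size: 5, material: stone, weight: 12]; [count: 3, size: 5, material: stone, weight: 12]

Rule: count ≤ 6 AND weight ≤ 5. This holds for each 'Yes' example and fails for each 'No' one.

Yes, No, No, No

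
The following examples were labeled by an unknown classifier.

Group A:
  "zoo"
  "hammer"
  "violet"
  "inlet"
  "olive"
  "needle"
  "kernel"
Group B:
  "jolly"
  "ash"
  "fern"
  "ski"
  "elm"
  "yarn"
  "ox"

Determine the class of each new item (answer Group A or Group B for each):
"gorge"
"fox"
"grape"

The pattern is that an item is 'Group A' exactly when: has ≥ 2 vowels.

Group A, Group B, Group A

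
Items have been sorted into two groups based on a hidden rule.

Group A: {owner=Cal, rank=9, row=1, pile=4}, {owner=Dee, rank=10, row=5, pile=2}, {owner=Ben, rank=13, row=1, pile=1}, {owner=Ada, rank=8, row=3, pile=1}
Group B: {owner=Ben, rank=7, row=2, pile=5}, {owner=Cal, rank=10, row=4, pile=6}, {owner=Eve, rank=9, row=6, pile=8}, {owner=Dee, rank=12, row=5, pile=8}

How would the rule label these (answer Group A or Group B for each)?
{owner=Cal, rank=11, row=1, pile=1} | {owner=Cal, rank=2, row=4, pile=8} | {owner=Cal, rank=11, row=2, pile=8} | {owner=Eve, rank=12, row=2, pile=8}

The simplest hypothesis consistent with all the labels is: pile ≤ 4.
{owner=Cal, rank=11, row=1, pile=1} — pile = 1, hence Group A.
{owner=Cal, rank=2, row=4, pile=8} — pile = 8, hence Group B.
{owner=Cal, rank=11, row=2, pile=8} — pile = 8, hence Group B.
{owner=Eve, rank=12, row=2, pile=8} — pile = 8, hence Group B.

Group A, Group B, Group B, Group B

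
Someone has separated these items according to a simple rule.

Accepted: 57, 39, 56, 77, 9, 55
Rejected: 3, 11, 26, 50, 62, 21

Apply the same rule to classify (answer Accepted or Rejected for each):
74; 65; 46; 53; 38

All 'Accepted' examples share one property — digit sum ≥ 9 — and every 'Rejected' example lacks it.
Accepted: 74, since digit sum 7+4 = 11.
Accepted: 65, since digit sum 6+5 = 11.
Accepted: 46, since digit sum 4+6 = 10.
Rejected: 53, since digit sum 5+3 = 8.
Accepted: 38, since digit sum 3+8 = 11.

Accepted, Accepted, Accepted, Rejected, Accepted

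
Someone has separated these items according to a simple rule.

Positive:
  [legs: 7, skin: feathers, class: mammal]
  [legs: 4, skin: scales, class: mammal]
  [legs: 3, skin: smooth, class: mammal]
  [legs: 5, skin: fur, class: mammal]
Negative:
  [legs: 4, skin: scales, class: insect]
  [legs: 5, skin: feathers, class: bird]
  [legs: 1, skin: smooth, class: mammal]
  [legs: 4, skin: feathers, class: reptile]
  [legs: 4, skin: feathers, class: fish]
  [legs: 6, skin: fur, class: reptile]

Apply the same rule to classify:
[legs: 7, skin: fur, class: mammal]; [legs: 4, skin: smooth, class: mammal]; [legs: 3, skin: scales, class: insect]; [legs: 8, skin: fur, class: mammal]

Positive, Positive, Negative, Positive

Rule: class is mammal AND legs ≥ 3. This holds for each 'Positive' example and fails for each 'Negative' one.
Positive: [legs: 7, skin: fur, class: mammal], since class is mammal, legs = 7.
Positive: [legs: 4, skin: smooth, class: mammal], since class is mammal, legs = 4.
Negative: [legs: 3, skin: scales, class: insect], since class is insect, legs = 3.
Positive: [legs: 8, skin: fur, class: mammal], since class is mammal, legs = 8.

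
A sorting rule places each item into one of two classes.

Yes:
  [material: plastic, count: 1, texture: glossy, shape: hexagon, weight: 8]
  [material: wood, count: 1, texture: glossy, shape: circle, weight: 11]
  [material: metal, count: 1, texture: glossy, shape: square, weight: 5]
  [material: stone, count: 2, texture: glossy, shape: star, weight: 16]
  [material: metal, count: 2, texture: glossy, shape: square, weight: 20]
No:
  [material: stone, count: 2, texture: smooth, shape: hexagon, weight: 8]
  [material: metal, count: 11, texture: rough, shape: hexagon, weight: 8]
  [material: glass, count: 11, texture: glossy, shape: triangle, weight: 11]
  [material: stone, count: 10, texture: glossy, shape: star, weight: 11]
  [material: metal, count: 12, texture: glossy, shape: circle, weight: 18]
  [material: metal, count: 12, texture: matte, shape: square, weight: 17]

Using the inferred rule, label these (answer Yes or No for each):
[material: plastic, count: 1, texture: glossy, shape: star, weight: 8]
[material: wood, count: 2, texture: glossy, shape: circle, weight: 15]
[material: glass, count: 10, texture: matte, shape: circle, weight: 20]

The rule appears to be: texture is glossy AND count ≤ 2.
[material: plastic, count: 1, texture: glossy, shape: star, weight: 8]: Yes (texture is glossy, count = 1). [material: wood, count: 2, texture: glossy, shape: circle, weight: 15]: Yes (texture is glossy, count = 2). [material: glass, count: 10, texture: matte, shape: circle, weight: 20]: No (texture is matte, count = 10).

Yes, Yes, No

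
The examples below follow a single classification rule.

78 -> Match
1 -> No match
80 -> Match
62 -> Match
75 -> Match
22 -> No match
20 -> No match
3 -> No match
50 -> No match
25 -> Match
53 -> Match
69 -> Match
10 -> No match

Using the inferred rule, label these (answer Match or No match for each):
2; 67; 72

No match, Match, Match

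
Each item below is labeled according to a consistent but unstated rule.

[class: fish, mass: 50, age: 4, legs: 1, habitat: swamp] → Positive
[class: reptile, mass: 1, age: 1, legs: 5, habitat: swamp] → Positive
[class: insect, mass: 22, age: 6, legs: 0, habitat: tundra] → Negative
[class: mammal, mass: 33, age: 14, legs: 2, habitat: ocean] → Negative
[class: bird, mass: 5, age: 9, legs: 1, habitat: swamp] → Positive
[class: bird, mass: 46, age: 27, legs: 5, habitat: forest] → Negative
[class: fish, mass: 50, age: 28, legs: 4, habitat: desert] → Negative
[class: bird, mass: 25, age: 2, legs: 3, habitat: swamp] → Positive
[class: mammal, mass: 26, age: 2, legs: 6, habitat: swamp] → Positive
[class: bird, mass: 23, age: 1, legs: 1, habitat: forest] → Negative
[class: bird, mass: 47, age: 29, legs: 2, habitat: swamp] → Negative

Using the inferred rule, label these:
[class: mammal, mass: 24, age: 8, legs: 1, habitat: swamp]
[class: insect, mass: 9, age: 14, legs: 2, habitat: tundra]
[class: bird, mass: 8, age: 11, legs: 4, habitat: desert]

All 'Positive' examples share one property — habitat is swamp AND age ≤ 9 — and every 'Negative' example lacks it.
[class: mammal, mass: 24, age: 8, legs: 1, habitat: swamp] → habitat is swamp, age = 8 → Positive. [class: insect, mass: 9, age: 14, legs: 2, habitat: tundra] → habitat is tundra, age = 14 → Negative. [class: bird, mass: 8, age: 11, legs: 4, habitat: desert] → habitat is desert, age = 11 → Negative.

Positive, Negative, Negative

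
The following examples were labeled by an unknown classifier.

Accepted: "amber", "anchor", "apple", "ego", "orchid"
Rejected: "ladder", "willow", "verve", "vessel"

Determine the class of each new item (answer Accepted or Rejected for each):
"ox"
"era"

Accepted, Accepted

'Accepted' ⟺ starts with a vowel.
"ox": starts with 'o', satisfies this → Accepted.
"era": starts with 'e', satisfies this → Accepted.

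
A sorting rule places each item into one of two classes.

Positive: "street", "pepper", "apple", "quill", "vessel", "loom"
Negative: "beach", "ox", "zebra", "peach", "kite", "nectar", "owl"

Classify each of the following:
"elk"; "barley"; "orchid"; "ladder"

Negative, Negative, Negative, Positive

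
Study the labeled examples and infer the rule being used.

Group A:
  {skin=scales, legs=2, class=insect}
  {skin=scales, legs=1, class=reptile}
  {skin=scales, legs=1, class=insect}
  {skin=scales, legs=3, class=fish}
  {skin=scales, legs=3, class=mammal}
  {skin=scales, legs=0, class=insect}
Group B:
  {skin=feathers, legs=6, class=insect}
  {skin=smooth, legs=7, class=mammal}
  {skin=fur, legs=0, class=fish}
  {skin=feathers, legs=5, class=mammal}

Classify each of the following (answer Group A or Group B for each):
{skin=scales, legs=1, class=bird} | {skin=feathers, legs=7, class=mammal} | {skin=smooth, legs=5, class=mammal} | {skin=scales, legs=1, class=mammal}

Every 'Group A' example satisfies: skin is scales. None of the 'Group B' examples do.
{skin=scales, legs=1, class=bird}: Group A (skin is scales). {skin=feathers, legs=7, class=mammal}: Group B (skin is feathers). {skin=smooth, legs=5, class=mammal}: Group B (skin is smooth). {skin=scales, legs=1, class=mammal}: Group A (skin is scales).

Group A, Group B, Group B, Group A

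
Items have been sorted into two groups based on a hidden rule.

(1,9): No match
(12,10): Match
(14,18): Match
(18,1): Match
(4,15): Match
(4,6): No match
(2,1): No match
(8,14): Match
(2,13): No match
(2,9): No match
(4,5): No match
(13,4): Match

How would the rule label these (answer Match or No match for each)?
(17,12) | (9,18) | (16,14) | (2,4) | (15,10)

Rule: sum ≥ 17. This holds for each 'Match' example and fails for each 'No match' one.
(17,12): 17+12 = 29, checks out → Match.
(9,18): 9+18 = 27, checks out → Match.
(16,14): 16+14 = 30, checks out → Match.
(2,4): 2+4 = 6, fails the rule → No match.
(15,10): 15+10 = 25, checks out → Match.

Match, Match, Match, No match, Match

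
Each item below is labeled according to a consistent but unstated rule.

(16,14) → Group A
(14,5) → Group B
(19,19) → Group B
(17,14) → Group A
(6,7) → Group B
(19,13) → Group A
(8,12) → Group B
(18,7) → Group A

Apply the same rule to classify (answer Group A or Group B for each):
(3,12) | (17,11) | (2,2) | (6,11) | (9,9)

The rule appears to be: first > second AND sum ≥ 20.
(3,12) — 3 < 12, 3+12 = 15, hence Group B.
(17,11) — 17 > 11, 17+11 = 28, hence Group A.
(2,2) — 2 = 2, 2+2 = 4, hence Group B.
(6,11) — 6 < 11, 6+11 = 17, hence Group B.
(9,9) — 9 = 9, 9+9 = 18, hence Group B.

Group B, Group A, Group B, Group B, Group B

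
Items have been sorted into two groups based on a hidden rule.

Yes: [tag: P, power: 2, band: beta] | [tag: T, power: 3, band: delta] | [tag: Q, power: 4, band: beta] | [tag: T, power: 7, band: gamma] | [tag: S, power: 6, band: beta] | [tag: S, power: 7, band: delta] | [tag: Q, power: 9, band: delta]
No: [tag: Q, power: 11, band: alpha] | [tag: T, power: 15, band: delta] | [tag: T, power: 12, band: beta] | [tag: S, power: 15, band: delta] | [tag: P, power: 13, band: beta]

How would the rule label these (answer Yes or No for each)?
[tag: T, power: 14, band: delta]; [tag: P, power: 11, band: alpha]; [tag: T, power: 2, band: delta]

No, No, Yes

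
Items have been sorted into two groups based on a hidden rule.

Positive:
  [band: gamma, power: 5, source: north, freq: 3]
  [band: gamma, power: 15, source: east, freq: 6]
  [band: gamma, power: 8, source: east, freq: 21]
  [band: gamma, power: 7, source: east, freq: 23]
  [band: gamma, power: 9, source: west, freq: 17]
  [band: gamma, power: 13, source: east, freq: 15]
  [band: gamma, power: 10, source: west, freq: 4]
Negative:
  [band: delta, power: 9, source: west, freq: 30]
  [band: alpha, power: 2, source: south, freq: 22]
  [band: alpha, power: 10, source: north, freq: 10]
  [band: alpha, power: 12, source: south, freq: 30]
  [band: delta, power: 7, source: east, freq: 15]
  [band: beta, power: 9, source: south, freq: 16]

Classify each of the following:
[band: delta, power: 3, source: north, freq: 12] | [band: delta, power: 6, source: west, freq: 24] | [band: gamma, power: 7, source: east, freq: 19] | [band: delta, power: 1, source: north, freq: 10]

Comparing the two groups points to one rule — band is gamma.
[band: delta, power: 3, source: north, freq: 12] — band is delta, hence Negative. [band: delta, power: 6, source: west, freq: 24] — band is delta, hence Negative. [band: gamma, power: 7, source: east, freq: 19] — band is gamma, hence Positive. [band: delta, power: 1, source: north, freq: 10] — band is delta, hence Negative.

Negative, Negative, Positive, Negative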